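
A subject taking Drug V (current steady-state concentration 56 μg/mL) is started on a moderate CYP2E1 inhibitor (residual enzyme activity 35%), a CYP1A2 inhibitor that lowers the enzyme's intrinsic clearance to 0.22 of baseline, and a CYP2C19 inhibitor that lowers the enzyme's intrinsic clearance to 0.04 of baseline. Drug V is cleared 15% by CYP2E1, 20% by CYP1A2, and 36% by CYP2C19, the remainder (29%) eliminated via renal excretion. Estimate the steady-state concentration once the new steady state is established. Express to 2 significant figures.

1.4 × 10² μg/mL

The CYP2E1 pathway (15% of clearance) drops to 0.35× activity: 0.15 × 0.35 = 0.0525.
The CYP1A2 pathway (20% of clearance) drops to 0.22× activity: 0.2 × 0.22 = 0.044.
The CYP2C19 pathway (36% of clearance) is reduced to 0.04× activity: 0.36 × 0.04 = 0.0144.
The remaining 29% of clearance is unaffected.
New clearance relative to baseline: 0.0525 + 0.044 + 0.0144 + 0.29 = 0.4009.
Steady-state concentration ∝ 1/CL: new value = 56 / 0.4009 = 1.4 × 10² μg/mL.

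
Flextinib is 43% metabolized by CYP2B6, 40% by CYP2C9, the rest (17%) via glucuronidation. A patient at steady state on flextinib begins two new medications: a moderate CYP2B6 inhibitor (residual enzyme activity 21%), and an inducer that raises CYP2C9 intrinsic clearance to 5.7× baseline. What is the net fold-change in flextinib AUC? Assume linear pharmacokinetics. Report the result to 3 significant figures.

The CYP2B6 pathway (43% of clearance) is reduced to 0.21× activity: 0.43 × 0.21 = 0.0903.
The CYP2C9 pathway (40% of clearance) increases to 5.7× activity: 0.4 × 5.7 = 2.28.
Non-CYP routes (17%) are unchanged.
New clearance relative to baseline: 0.0903 + 2.28 + 0.17 = 2.5403.
AUC ∝ 1/CL: fold-change = 1 / 2.5403 = 0.394.

0.394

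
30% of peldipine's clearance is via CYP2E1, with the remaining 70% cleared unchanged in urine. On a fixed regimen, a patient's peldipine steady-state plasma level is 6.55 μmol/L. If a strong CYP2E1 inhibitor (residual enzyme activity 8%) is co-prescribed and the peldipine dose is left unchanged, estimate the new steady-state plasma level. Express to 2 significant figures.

9.0 μmol/L

The CYP2E1 pathway (30% of clearance) falls to 0.08× activity: 0.3 × 0.08 = 0.024.
Non-CYP routes (70%) are unchanged.
New clearance relative to baseline: 0.024 + 0.7 = 0.724.
Steady-state plasma level ∝ 1/CL, so new value = 6.55 / 0.724 = 9.0 μmol/L.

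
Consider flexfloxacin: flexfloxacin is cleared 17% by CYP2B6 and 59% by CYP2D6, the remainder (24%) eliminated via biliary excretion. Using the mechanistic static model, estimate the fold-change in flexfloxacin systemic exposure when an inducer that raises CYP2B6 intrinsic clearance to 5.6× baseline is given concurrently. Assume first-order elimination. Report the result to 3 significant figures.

CYP2B6: 0.17 × 5.6 = 0.952
CYP2D6: 0.59 (unchanged)
Other: 0.24 (unchanged)
New clearance relative to baseline: 0.952 + 0.59 + 0.24 = 1.782.
Systemic exposure is inversely proportional to clearance, so the fold-change is 1 / 1.782 = 0.561.

0.561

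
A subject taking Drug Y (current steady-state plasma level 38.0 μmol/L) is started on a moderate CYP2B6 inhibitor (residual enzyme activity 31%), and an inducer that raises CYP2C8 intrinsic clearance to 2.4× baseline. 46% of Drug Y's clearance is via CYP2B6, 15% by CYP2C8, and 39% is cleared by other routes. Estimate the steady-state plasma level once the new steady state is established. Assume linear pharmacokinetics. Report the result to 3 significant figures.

The CYP2B6 pathway (46% of clearance) drops to 0.31× activity: 0.46 × 0.31 = 0.1426.
The CYP2C8 pathway (15% of clearance) rises to 2.4× activity: 0.15 × 2.4 = 0.36.
The remaining 39% of clearance is unaffected.
CL_new/CL_old = 0.1426 + 0.36 + 0.39 = 0.8926.
New steady-state plasma level = 38.0 / 0.8926 = 42.6 μmol/L (concentration scales inversely with clearance).

42.6 μmol/L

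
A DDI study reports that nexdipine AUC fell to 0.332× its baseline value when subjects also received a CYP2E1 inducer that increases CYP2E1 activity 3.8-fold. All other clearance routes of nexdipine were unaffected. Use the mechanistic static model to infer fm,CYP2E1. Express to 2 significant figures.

0.72

Let x = fm,CYP2E1. Because AUC ∝ 1/CL, relative clearance rose to 1/0.332 = 3.012.
Only the CYP2E1 route changed, so 3.012 = x·3.8 + (1 − x), giving x = 0.72.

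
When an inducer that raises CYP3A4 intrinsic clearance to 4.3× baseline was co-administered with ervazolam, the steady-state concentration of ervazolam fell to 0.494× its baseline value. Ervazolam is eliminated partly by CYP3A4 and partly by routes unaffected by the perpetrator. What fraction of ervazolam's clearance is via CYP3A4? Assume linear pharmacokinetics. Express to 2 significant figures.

Write x for the fraction cleared via CYP3A4. The observed steady-state concentration change means clearance rose to 1/0.494 = 2.024 of baseline.
Setting x·4.3 + (1 − x) = 2.024 and solving: x = (2.024 − 1)/(4.3 − 1) = 0.31.

0.31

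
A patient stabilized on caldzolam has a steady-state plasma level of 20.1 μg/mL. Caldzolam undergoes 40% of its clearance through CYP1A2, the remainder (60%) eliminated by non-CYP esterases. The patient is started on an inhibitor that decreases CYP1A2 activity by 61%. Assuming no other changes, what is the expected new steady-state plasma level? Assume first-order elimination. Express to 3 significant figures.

26.6 μg/mL

The CYP1A2 pathway (40% of clearance) falls to 0.39× activity: 0.4 × 0.39 = 0.156.
The remaining 60% of clearance is unaffected.
CL_new/CL_old = 0.156 + 0.6 = 0.756.
New steady-state plasma level = baseline ÷ relative clearance = 20.1 / 0.756 = 26.6 μg/mL.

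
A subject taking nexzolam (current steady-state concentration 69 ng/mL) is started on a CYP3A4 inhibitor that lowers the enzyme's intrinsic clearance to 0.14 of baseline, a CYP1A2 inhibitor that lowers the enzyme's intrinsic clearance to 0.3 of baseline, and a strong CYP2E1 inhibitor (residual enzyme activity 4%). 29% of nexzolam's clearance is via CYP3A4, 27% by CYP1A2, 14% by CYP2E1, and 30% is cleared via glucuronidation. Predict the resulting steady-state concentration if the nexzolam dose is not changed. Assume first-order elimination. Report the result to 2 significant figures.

The CYP3A4 pathway (29% of clearance) drops to 0.14× activity: 0.29 × 0.14 = 0.0406.
The CYP1A2 pathway (27% of clearance) drops to 0.3× activity: 0.27 × 0.3 = 0.081.
The CYP2E1 pathway (14% of clearance) falls to 0.04× activity: 0.14 × 0.04 = 0.0056.
Non-CYP routes (30%) are unchanged.
New clearance relative to baseline: 0.0406 + 0.081 + 0.0056 + 0.3 = 0.4272.
Steady-state concentration ∝ 1/CL: new value = 69 / 0.4272 = 1.6 × 10² ng/mL.

1.6 × 10² ng/mL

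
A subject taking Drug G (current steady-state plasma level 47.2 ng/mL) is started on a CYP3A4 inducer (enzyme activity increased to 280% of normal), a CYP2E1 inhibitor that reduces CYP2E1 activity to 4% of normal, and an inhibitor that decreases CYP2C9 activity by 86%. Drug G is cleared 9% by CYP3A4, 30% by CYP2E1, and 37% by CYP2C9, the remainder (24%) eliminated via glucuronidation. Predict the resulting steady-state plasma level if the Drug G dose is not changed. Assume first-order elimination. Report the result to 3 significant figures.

84.9 ng/mL

The CYP3A4 pathway (9% of clearance) is boosted to 2.8× activity: 0.09 × 2.8 = 0.252.
The CYP2E1 pathway (30% of clearance) drops to 0.04× activity: 0.3 × 0.04 = 0.012.
The CYP2C9 pathway (37% of clearance) falls to 0.14× activity: 0.37 × 0.14 = 0.0518.
The remaining 24% of clearance is unaffected.
New clearance relative to baseline: 0.252 + 0.012 + 0.0518 + 0.24 = 0.5558.
Steady-state plasma level ∝ 1/CL: new value = 47.2 / 0.5558 = 84.9 ng/mL.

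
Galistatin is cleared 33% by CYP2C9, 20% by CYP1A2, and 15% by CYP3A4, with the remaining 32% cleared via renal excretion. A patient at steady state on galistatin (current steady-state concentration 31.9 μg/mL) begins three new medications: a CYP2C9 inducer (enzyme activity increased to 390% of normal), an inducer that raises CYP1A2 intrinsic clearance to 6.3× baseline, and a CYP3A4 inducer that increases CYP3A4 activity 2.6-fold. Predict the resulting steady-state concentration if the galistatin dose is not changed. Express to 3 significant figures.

9.79 μg/mL

The CYP2C9 pathway (33% of clearance) is boosted to 3.9× activity: 0.33 × 3.9 = 1.287.
The CYP1A2 pathway (20% of clearance) increases to 6.3× activity: 0.2 × 6.3 = 1.26.
The CYP3A4 pathway (15% of clearance) increases to 2.6× activity: 0.15 × 2.6 = 0.39.
Non-CYP routes (32%) are unchanged.
CL_new/CL_old = 1.287 + 1.26 + 0.39 + 0.32 = 3.257.
New steady-state concentration = 31.9 / 3.257 = 9.79 μg/mL (concentration scales inversely with clearance).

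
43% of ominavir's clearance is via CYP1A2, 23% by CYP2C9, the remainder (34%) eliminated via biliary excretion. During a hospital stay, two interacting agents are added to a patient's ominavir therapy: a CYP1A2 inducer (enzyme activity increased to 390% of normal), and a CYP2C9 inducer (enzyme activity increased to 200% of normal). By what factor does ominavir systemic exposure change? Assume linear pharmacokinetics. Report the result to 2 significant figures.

The CYP1A2 pathway (43% of clearance) rises to 3.9× activity: 0.43 × 3.9 = 1.677.
The CYP2C9 pathway (23% of clearance) is boosted to 2× activity: 0.23 × 2 = 0.46.
Non-CYP routes (34%) are unchanged.
CL_new/CL_old = 1.677 + 0.46 + 0.34 = 2.477.
Because systemic exposure varies inversely with clearance, the combined effect is 1 / 2.477 = 0.40.

0.40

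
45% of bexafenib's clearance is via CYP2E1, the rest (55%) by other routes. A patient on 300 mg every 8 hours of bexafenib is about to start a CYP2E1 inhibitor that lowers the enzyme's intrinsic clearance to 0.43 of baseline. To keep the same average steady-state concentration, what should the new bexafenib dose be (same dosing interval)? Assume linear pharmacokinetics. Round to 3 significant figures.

223 mg

The CYP2E1 pathway (45% of clearance) drops to 0.43× activity: 0.45 × 0.43 = 0.1935.
The remaining 55% of clearance is unaffected.
New clearance relative to baseline: 0.1935 + 0.55 = 0.7435.
To maintain the same steady-state level, dose must scale with clearance: new dose = 300 × 0.7435 = 223 mg.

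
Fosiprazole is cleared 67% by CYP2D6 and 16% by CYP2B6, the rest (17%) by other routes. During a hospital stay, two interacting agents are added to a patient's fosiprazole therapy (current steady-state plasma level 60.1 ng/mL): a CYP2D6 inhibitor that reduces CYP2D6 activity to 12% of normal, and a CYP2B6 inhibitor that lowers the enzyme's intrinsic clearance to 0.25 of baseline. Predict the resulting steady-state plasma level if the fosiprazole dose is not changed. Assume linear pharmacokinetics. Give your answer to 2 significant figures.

2.1 × 10² ng/mL

The CYP2D6 pathway (67% of clearance) falls to 0.12× activity: 0.67 × 0.12 = 0.0804.
The CYP2B6 pathway (16% of clearance) falls to 0.25× activity: 0.16 × 0.25 = 0.04.
The remaining 17% of clearance is unaffected.
Relative clearance = 0.0804 + 0.04 + 0.17 = 0.2904.
Dividing the baseline by the relative clearance: 60.1 / 0.2904 = 2.1 × 10² ng/mL.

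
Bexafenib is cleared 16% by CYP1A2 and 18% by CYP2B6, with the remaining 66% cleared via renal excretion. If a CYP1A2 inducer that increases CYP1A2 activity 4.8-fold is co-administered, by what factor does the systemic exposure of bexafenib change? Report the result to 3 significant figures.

0.622

CYP1A2: 0.16 × 4.8 = 0.768
CYP2B6: 0.18 (unchanged)
Other: 0.66 (unchanged)
CL_new/CL_old = 0.768 + 0.18 + 0.66 = 1.608.
Systemic exposure ratio = CL_old/CL_new = 1 / 1.608 = 0.622.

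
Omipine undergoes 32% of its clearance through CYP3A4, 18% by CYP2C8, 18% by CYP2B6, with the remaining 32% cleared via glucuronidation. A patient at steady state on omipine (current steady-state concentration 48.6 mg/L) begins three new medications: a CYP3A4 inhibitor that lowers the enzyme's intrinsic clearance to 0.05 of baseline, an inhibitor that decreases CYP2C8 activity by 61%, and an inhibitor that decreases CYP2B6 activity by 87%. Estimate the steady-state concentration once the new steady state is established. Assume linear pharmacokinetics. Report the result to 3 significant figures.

113 mg/L

CYP3A4: 0.32 × 0.05 = 0.016
CYP2C8: 0.18 × 0.39 = 0.0702
CYP2B6: 0.18 × 0.13 = 0.0234
Other: 0.32 (unchanged)
New clearance relative to baseline: 0.016 + 0.0702 + 0.0234 + 0.32 = 0.4296.
Steady-state concentration ∝ 1/CL: new value = 48.6 / 0.4296 = 113 mg/L.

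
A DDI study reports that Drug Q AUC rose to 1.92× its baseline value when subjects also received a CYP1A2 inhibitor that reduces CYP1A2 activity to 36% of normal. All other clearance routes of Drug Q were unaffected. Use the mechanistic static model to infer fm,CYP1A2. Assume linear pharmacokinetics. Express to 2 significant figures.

CL'/CL = 1 / 1.92 = 0.5208
0.36·fm + (1 − fm) = 0.5208
fm = (0.5208 − 1) / (0.36 − 1) = 0.75

0.75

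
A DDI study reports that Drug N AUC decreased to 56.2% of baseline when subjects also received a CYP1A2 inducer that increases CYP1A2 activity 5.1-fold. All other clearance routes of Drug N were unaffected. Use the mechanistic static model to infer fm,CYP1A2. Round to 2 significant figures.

0.19

Let fm be the CYP1A2 fraction. New clearance relative to baseline = fm × 5.1 + (1 − fm).
AUC ratio = 1 / (new CL fraction), so new CL fraction = 1 / 0.562 = 1.779.
fm × 5.1 + 1 − fm = 1.779  ⇒  fm × (5.1 − 1) = 0.7794  ⇒  fm = 0.19.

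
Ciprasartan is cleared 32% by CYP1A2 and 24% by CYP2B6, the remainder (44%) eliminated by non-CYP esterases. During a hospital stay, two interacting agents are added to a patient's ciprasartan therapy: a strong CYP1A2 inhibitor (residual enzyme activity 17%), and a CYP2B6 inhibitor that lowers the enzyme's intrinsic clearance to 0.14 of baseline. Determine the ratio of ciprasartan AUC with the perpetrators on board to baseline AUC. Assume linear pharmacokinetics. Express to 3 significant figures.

1.89

CYP1A2: 0.32 × 0.17 = 0.0544
CYP2B6: 0.24 × 0.14 = 0.0336
Other: 0.44 (unchanged)
New clearance relative to baseline: 0.0544 + 0.0336 + 0.44 = 0.528.
AUC ∝ 1/CL: fold-change = 1 / 0.528 = 1.89.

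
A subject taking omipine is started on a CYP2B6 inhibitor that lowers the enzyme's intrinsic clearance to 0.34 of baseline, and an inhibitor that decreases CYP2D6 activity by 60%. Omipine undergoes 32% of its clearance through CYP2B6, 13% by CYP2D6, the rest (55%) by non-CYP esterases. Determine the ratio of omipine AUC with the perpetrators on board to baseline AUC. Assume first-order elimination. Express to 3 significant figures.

The CYP2B6 pathway (32% of clearance) is reduced to 0.34× activity: 0.32 × 0.34 = 0.1088.
The CYP2D6 pathway (13% of clearance) is reduced to 0.4× activity: 0.13 × 0.4 = 0.052.
The remaining 55% of clearance is unaffected.
New clearance relative to baseline: 0.1088 + 0.052 + 0.55 = 0.7108.
Net AUC ratio = 1 / 0.7108 = 1.41.

1.41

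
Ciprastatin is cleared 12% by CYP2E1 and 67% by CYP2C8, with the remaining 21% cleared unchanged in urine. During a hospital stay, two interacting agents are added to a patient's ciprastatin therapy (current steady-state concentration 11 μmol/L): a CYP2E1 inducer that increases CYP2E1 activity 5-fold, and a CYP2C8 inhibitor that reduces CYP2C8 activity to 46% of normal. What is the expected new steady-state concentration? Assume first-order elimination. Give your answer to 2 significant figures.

9.8 μmol/L

CYP2E1: 0.12 × 5 = 0.6
CYP2C8: 0.67 × 0.46 = 0.3082
Other: 0.21 (unchanged)
CL_new/CL_old = 0.6 + 0.3082 + 0.21 = 1.1182.
Steady-state concentration ∝ 1/CL: new value = 11 / 1.1182 = 9.8 μmol/L.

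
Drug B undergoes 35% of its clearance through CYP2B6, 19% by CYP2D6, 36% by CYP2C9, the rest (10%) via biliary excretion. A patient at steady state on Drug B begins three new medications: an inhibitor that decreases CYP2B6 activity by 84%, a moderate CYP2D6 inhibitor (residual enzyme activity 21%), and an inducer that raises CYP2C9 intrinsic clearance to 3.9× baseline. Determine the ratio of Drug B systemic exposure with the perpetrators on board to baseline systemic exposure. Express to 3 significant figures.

0.625

CYP2B6: 0.35 × 0.16 = 0.056
CYP2D6: 0.19 × 0.21 = 0.0399
CYP2C9: 0.36 × 3.9 = 1.404
Other: 0.1 (unchanged)
New clearance relative to baseline: 0.056 + 0.0399 + 1.404 + 0.1 = 1.5999.
Net systemic exposure ratio = 1 / 1.5999 = 0.625.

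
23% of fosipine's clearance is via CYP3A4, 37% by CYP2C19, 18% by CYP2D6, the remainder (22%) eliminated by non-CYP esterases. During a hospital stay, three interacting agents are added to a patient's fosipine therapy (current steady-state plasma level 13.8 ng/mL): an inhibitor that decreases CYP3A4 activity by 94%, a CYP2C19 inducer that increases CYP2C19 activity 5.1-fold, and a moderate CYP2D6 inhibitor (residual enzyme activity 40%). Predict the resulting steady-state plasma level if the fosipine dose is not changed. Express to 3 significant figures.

The CYP3A4 pathway (23% of clearance) is reduced to 0.06× activity: 0.23 × 0.06 = 0.0138.
The CYP2C19 pathway (37% of clearance) rises to 5.1× activity: 0.37 × 5.1 = 1.887.
The CYP2D6 pathway (18% of clearance) is reduced to 0.4× activity: 0.18 × 0.4 = 0.072.
The remaining 22% of clearance is unaffected.
CL_new/CL_old = 0.0138 + 1.887 + 0.072 + 0.22 = 2.1928.
New steady-state plasma level = 13.8 / 2.1928 = 6.29 ng/mL (concentration scales inversely with clearance).

6.29 ng/mL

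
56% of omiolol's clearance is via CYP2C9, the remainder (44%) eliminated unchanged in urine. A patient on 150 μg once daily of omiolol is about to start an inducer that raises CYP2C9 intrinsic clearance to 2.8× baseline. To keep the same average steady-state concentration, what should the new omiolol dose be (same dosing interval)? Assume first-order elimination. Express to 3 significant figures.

301 μg

The CYP2C9 pathway (56% of clearance) rises to 2.8× activity: 0.56 × 2.8 = 1.568.
Non-CYP routes (44%) are unchanged.
Relative clearance = 1.568 + 0.44 = 2.008.
Exposure is unchanged when dose changes in proportion to clearance. New dose = 150 μg × 2.008 = 301 μg.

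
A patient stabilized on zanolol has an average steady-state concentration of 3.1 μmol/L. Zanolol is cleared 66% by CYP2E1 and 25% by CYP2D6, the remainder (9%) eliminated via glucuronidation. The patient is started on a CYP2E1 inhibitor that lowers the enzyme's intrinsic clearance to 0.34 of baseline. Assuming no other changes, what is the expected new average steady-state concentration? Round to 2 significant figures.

5.5 μmol/L

The CYP2E1 pathway (66% of clearance) falls to 0.34× activity: 0.66 × 0.34 = 0.2244.
CYP2D6 (25%) and the residual 9% are unaffected.
Relative clearance = 0.2244 + 0.25 + 0.09 = 0.5644.
New average steady-state concentration = baseline ÷ relative clearance = 3.1 / 0.5644 = 5.5 μmol/L.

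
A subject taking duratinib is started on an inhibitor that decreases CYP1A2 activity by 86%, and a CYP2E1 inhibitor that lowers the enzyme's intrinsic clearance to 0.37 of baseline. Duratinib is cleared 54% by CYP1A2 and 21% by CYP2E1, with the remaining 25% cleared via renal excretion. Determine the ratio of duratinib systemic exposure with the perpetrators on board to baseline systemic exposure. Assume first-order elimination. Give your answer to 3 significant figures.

2.48

The CYP1A2 pathway (54% of clearance) drops to 0.14× activity: 0.54 × 0.14 = 0.0756.
The CYP2E1 pathway (21% of clearance) drops to 0.37× activity: 0.21 × 0.37 = 0.0777.
The remaining 25% of clearance is unaffected.
New clearance relative to baseline: 0.0756 + 0.0777 + 0.25 = 0.4033.
Net systemic exposure ratio = 1 / 0.4033 = 2.48.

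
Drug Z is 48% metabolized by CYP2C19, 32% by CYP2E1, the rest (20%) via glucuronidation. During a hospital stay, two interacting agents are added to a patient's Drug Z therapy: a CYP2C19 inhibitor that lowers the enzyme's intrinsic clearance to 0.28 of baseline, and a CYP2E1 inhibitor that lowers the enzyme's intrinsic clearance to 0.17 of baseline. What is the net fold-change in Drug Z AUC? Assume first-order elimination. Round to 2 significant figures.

The CYP2C19 pathway (48% of clearance) falls to 0.28× activity: 0.48 × 0.28 = 0.1344.
The CYP2E1 pathway (32% of clearance) drops to 0.17× activity: 0.32 × 0.17 = 0.0544.
The remaining 20% of clearance is unaffected.
CL_new/CL_old = 0.1344 + 0.0544 + 0.2 = 0.3888.
Net AUC ratio = 1 / 0.3888 = 2.6.

2.6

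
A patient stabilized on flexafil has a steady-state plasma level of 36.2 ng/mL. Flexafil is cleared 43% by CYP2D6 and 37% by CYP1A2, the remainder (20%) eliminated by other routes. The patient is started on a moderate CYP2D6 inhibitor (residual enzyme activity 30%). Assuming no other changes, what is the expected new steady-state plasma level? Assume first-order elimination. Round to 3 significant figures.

51.8 ng/mL

The CYP2D6 pathway (43% of clearance) drops to 0.3× activity: 0.43 × 0.3 = 0.129.
CYP1A2 (37%) and the residual 20% are unaffected.
New clearance relative to baseline: 0.129 + 0.37 + 0.2 = 0.699.
New steady-state plasma level = baseline ÷ relative clearance = 36.2 / 0.699 = 51.8 ng/mL.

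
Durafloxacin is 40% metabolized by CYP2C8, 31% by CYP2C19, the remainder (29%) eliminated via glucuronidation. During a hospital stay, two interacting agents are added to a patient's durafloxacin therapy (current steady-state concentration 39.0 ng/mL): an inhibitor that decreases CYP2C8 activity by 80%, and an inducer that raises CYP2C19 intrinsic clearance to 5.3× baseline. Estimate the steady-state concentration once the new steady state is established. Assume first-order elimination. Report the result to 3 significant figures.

The CYP2C8 pathway (40% of clearance) falls to 0.2× activity: 0.4 × 0.2 = 0.08.
The CYP2C19 pathway (31% of clearance) is boosted to 5.3× activity: 0.31 × 5.3 = 1.643.
Non-CYP routes (29%) are unchanged.
New clearance relative to baseline: 0.08 + 1.643 + 0.29 = 2.013.
New steady-state concentration = 39.0 / 2.013 = 19.4 ng/mL (concentration scales inversely with clearance).

19.4 ng/mL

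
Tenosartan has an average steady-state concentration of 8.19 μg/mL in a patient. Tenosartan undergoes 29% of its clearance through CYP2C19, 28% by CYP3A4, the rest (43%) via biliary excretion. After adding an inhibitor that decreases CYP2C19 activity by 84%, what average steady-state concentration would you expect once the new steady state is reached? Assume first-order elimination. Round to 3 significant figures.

10.8 μg/mL

CYP2C19: 0.29 × 0.16 = 0.0464
CYP3A4: 0.28 (unchanged)
Other: 0.43 (unchanged)
New clearance relative to baseline: 0.0464 + 0.28 + 0.43 = 0.7564.
With dosing unchanged, average steady-state concentration scales as 1/CL: 8.19 / 0.7564 = 10.8 μg/mL.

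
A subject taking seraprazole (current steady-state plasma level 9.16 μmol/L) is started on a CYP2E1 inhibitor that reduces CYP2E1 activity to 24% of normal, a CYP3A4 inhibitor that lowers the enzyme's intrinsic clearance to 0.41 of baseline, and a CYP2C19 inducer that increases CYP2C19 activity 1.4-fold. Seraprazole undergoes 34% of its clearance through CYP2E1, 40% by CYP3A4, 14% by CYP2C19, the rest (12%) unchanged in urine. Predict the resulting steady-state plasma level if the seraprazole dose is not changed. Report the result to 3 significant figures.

CYP2E1: 0.34 × 0.24 = 0.0816
CYP3A4: 0.4 × 0.41 = 0.164
CYP2C19: 0.14 × 1.4 = 0.196
Other: 0.12 (unchanged)
Relative clearance = 0.0816 + 0.164 + 0.196 + 0.12 = 0.5616.
Dividing the baseline by the relative clearance: 9.16 / 0.5616 = 16.3 μmol/L.

16.3 μmol/L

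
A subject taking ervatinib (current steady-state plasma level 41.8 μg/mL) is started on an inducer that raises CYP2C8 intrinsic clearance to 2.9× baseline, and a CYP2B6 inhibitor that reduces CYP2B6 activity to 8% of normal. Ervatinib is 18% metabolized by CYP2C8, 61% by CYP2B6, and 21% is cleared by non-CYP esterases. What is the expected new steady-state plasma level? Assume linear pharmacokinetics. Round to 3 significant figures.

The CYP2C8 pathway (18% of clearance) increases to 2.9× activity: 0.18 × 2.9 = 0.522.
The CYP2B6 pathway (61% of clearance) falls to 0.08× activity: 0.61 × 0.08 = 0.0488.
The remaining 21% of clearance is unaffected.
Relative clearance = 0.522 + 0.0488 + 0.21 = 0.7808.
Dividing the baseline by the relative clearance: 41.8 / 0.7808 = 53.5 μg/mL.

53.5 μg/mL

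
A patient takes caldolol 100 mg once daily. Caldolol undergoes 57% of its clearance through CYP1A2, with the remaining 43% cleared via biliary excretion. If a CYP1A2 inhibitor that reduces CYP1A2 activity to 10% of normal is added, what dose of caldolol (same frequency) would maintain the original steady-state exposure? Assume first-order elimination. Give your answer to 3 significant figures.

CYP1A2: 0.57 × 0.1 = 0.057
Other: 0.43 (unchanged)
Relative clearance = 0.057 + 0.43 = 0.487.
To maintain the same steady-state level, dose must scale with clearance: new dose = 100 × 0.487 = 48.7 mg.

48.7 mg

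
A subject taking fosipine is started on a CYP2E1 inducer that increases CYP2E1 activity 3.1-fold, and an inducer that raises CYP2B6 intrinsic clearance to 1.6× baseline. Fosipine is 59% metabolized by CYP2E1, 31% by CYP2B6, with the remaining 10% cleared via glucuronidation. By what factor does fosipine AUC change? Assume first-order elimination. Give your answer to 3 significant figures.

CYP2E1: 0.59 × 3.1 = 1.829
CYP2B6: 0.31 × 1.6 = 0.496
Other: 0.1 (unchanged)
CL_new/CL_old = 1.829 + 0.496 + 0.1 = 2.425.
Net AUC ratio = 1 / 2.425 = 0.412.

0.412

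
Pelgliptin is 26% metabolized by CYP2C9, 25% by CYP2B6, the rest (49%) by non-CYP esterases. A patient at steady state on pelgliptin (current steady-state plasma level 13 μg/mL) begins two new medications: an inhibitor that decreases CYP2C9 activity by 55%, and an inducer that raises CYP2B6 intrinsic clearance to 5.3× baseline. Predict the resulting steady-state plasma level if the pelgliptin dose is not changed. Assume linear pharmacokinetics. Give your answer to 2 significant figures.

The CYP2C9 pathway (26% of clearance) is reduced to 0.45× activity: 0.26 × 0.45 = 0.117.
The CYP2B6 pathway (25% of clearance) is boosted to 5.3× activity: 0.25 × 5.3 = 1.325.
Non-CYP routes (49%) are unchanged.
Relative clearance = 0.117 + 1.325 + 0.49 = 1.932.
Dividing the baseline by the relative clearance: 13 / 1.932 = 6.7 μg/mL.

6.7 μg/mL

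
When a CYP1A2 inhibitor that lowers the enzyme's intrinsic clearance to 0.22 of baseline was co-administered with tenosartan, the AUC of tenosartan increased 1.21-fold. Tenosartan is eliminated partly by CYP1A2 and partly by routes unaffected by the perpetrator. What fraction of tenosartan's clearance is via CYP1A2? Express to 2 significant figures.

Let x = fm,CYP1A2. Because AUC ∝ 1/CL, relative clearance fell to 1/1.21 = 0.8264.
Setting x·0.22 + (1 − x) = 0.8264 and solving: x = (0.8264 − 1)/(0.22 − 1) = 0.22.

0.22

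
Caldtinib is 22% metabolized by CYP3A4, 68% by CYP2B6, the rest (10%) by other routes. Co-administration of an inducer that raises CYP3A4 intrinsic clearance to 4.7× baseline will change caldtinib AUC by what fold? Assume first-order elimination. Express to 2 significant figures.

0.55

The CYP3A4 pathway (22% of clearance) is boosted to 4.7× activity: 0.22 × 4.7 = 1.034.
CYP2B6 (68%) and the residual 10% are unaffected.
Relative clearance = 1.034 + 0.68 + 0.1 = 1.814.
AUC ratio = CL_old/CL_new = 1 / 1.814 = 0.55.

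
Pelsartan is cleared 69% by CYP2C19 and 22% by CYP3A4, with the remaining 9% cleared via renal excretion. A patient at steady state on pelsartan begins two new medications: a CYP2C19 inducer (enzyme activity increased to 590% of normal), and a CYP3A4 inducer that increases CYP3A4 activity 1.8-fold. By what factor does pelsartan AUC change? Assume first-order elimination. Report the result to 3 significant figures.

0.219

The CYP2C19 pathway (69% of clearance) rises to 5.9× activity: 0.69 × 5.9 = 4.071.
The CYP3A4 pathway (22% of clearance) is boosted to 1.8× activity: 0.22 × 1.8 = 0.396.
The remaining 9% of clearance is unaffected.
New clearance relative to baseline: 4.071 + 0.396 + 0.09 = 4.557.
Net AUC ratio = 1 / 4.557 = 0.219.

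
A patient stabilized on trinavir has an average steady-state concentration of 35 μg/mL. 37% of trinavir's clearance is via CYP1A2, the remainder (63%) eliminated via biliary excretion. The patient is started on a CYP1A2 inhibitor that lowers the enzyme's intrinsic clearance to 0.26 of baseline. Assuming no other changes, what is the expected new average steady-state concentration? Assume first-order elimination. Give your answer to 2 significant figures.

The CYP1A2 pathway (37% of clearance) falls to 0.26× activity: 0.37 × 0.26 = 0.0962.
The remaining 63% of clearance is unaffected.
Relative clearance = 0.0962 + 0.63 = 0.7262.
With dosing unchanged, average steady-state concentration scales as 1/CL: 35 / 0.7262 = 48 μg/mL.

48 μg/mL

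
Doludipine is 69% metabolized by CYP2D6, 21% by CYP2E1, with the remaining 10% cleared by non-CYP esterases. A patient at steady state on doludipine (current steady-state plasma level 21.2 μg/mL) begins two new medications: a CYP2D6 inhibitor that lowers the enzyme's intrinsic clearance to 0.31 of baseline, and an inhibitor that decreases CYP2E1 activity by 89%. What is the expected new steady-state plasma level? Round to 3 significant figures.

The CYP2D6 pathway (69% of clearance) is reduced to 0.31× activity: 0.69 × 0.31 = 0.2139.
The CYP2E1 pathway (21% of clearance) drops to 0.11× activity: 0.21 × 0.11 = 0.0231.
The remaining 10% of clearance is unaffected.
CL_new/CL_old = 0.2139 + 0.0231 + 0.1 = 0.337.
Dividing the baseline by the relative clearance: 21.2 / 0.337 = 62.9 μg/mL.

62.9 μg/mL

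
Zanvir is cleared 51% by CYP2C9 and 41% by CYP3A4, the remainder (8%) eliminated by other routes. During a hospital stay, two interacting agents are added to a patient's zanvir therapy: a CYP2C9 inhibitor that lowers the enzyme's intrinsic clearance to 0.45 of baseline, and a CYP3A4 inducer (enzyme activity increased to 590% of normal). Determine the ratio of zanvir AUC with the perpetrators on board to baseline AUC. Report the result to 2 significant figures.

The CYP2C9 pathway (51% of clearance) falls to 0.45× activity: 0.51 × 0.45 = 0.2295.
The CYP3A4 pathway (41% of clearance) increases to 5.9× activity: 0.41 × 5.9 = 2.419.
The remaining 8% of clearance is unaffected.
CL_new/CL_old = 0.2295 + 2.419 + 0.08 = 2.7285.
AUC ∝ 1/CL: fold-change = 1 / 2.7285 = 0.37.

0.37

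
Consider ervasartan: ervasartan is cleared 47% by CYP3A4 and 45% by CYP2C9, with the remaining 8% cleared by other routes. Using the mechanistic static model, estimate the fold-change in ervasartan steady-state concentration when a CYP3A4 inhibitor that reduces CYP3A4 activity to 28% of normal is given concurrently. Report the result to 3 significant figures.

The CYP3A4 pathway (47% of clearance) falls to 0.28× activity: 0.47 × 0.28 = 0.1316.
CYP2C9 (45%) and the residual 8% are unaffected.
Relative clearance = 0.1316 + 0.45 + 0.08 = 0.6616.
Steady-state concentration is inversely proportional to clearance, so the fold-change is 1 / 0.6616 = 1.51.

1.51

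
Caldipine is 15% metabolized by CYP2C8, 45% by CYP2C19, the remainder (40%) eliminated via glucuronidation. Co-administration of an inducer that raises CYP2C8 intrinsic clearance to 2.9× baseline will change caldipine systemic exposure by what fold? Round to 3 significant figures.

The CYP2C8 pathway (15% of clearance) is boosted to 2.9× activity: 0.15 × 2.9 = 0.435.
CYP2C19 (45%) and the residual 40% are unaffected.
New clearance relative to baseline: 0.435 + 0.45 + 0.4 = 1.285.
Systemic exposure ratio = CL_old/CL_new = 1 / 1.285 = 0.778.

0.778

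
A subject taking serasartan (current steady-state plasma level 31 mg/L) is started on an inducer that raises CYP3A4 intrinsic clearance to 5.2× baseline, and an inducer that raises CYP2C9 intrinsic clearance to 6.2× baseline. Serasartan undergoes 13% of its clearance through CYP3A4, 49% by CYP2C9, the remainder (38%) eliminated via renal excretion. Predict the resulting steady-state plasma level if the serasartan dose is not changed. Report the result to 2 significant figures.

7.6 mg/L

The CYP3A4 pathway (13% of clearance) increases to 5.2× activity: 0.13 × 5.2 = 0.676.
The CYP2C9 pathway (49% of clearance) is boosted to 6.2× activity: 0.49 × 6.2 = 3.038.
Non-CYP routes (38%) are unchanged.
New clearance relative to baseline: 0.676 + 3.038 + 0.38 = 4.094.
New steady-state plasma level = 31 / 4.094 = 7.6 mg/L (concentration scales inversely with clearance).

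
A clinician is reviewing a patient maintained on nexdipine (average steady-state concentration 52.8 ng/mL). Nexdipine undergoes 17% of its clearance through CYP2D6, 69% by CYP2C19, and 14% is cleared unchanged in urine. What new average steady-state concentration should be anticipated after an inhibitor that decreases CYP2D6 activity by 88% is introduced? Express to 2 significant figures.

62 ng/mL

CYP2D6: 0.17 × 0.12 = 0.0204
CYP2C19: 0.69 (unchanged)
Other: 0.14 (unchanged)
CL_new/CL_old = 0.0204 + 0.69 + 0.14 = 0.8504.
New average steady-state concentration = baseline ÷ relative clearance = 52.8 / 0.8504 = 62 ng/mL.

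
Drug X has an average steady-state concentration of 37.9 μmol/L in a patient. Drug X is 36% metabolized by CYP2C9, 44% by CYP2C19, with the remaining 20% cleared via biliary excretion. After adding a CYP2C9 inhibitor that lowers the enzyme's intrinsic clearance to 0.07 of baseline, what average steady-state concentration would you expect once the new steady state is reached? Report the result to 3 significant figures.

57.0 μmol/L

CYP2C9: 0.36 × 0.07 = 0.0252
CYP2C19: 0.44 (unchanged)
Other: 0.2 (unchanged)
New clearance relative to baseline: 0.0252 + 0.44 + 0.2 = 0.6652.
With dosing unchanged, average steady-state concentration scales as 1/CL: 37.9 / 0.6652 = 57.0 μmol/L.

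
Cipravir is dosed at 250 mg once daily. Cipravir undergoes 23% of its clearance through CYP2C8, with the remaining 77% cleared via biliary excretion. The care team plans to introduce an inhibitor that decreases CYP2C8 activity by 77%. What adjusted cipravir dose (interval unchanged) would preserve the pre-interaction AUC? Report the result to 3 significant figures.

The CYP2C8 pathway (23% of clearance) falls to 0.23× activity: 0.23 × 0.23 = 0.0529.
The remaining 77% of clearance is unaffected.
CL_new/CL_old = 0.0529 + 0.77 = 0.8229.
To maintain the same steady-state level, dose must scale with clearance: new dose = 250 × 0.8229 = 206 mg.

206 mg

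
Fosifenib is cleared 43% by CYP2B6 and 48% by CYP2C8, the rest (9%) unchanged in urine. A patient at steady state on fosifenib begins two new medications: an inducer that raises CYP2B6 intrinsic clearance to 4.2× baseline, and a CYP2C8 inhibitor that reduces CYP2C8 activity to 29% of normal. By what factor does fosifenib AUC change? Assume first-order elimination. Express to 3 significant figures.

0.491

The CYP2B6 pathway (43% of clearance) rises to 4.2× activity: 0.43 × 4.2 = 1.806.
The CYP2C8 pathway (48% of clearance) falls to 0.29× activity: 0.48 × 0.29 = 0.1392.
Non-CYP routes (9%) are unchanged.
CL_new/CL_old = 1.806 + 0.1392 + 0.09 = 2.0352.
AUC ∝ 1/CL: fold-change = 1 / 2.0352 = 0.491.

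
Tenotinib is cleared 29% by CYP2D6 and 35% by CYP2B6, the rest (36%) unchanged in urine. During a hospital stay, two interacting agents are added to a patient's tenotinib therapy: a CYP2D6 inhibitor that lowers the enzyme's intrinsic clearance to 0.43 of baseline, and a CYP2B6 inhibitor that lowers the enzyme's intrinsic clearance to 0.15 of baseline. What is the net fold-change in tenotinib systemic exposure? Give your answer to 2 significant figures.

The CYP2D6 pathway (29% of clearance) is reduced to 0.43× activity: 0.29 × 0.43 = 0.1247.
The CYP2B6 pathway (35% of clearance) falls to 0.15× activity: 0.35 × 0.15 = 0.0525.
The remaining 36% of clearance is unaffected.
CL_new/CL_old = 0.1247 + 0.0525 + 0.36 = 0.5372.
Because systemic exposure varies inversely with clearance, the combined effect is 1 / 0.5372 = 1.9.

1.9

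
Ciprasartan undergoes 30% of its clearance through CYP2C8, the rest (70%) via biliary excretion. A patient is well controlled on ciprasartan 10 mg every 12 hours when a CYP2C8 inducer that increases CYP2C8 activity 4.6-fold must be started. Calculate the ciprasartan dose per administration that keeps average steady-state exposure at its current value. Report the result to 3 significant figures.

20.8 mg

The CYP2C8 pathway (30% of clearance) is boosted to 4.6× activity: 0.3 × 4.6 = 1.38.
Non-CYP routes (70%) are unchanged.
New clearance relative to baseline: 1.38 + 0.7 = 2.08.
Css,avg = (dose rate)/CL, so holding Css fixed requires dose ∝ CL: 10 × 2.08 = 20.8 mg.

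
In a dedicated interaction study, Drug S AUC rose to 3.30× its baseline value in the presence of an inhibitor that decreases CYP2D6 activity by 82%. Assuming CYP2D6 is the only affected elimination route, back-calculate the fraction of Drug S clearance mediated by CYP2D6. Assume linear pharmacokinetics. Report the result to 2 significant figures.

0.85

Let x = fm,CYP2D6. Because AUC ∝ 1/CL, relative clearance fell to 1/3.30 = 0.303.
Only the CYP2D6 route changed, so 0.303 = x·0.18 + (1 − x), giving x = 0.85.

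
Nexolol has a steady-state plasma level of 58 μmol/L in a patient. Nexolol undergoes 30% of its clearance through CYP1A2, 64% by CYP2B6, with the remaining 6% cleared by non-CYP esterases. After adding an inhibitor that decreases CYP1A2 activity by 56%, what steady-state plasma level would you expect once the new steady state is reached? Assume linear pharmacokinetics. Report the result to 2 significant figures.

70 μmol/L

CYP1A2: 0.3 × 0.44 = 0.132
CYP2B6: 0.64 (unchanged)
Other: 0.06 (unchanged)
CL_new/CL_old = 0.132 + 0.64 + 0.06 = 0.832.
New steady-state plasma level = baseline ÷ relative clearance = 58 / 0.832 = 70 μmol/L.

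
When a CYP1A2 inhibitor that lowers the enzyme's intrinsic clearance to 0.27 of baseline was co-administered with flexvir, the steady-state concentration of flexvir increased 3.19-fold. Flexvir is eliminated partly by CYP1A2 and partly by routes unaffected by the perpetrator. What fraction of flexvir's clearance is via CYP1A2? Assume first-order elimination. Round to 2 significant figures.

0.94

Write x for the fraction cleared via CYP1A2. The observed steady-state concentration change means clearance fell to 1/3.19 = 0.3135 of baseline.
Setting x·0.27 + (1 − x) = 0.3135 and solving: x = (0.3135 − 1)/(0.27 − 1) = 0.94.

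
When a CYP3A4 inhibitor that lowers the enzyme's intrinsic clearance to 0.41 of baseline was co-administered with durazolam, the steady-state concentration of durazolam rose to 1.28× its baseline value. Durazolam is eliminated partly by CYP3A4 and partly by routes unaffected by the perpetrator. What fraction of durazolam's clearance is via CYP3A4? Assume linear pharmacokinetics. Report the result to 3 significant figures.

CL'/CL = 1 / 1.28 = 0.7812
0.41·fm + (1 − fm) = 0.7812
fm = (0.7812 − 1) / (0.41 − 1) = 0.371

0.371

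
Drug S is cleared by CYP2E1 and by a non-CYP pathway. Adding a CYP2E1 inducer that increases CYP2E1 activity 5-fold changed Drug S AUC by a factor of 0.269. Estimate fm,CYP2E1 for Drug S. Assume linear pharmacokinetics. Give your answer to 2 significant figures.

CL'/CL = 1 / 0.269 = 3.717
5·fm + (1 − fm) = 3.717
fm = (3.717 − 1) / (5 − 1) = 0.68

0.68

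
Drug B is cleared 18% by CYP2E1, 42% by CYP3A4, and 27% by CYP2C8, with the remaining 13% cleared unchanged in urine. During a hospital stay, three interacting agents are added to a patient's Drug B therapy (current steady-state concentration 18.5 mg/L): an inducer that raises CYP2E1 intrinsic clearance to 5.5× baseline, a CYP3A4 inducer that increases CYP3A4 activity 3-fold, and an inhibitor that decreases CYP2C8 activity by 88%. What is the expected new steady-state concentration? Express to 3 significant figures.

7.67 mg/L

CYP2E1: 0.18 × 5.5 = 0.99
CYP3A4: 0.42 × 3 = 1.26
CYP2C8: 0.27 × 0.12 = 0.0324
Other: 0.13 (unchanged)
CL_new/CL_old = 0.99 + 1.26 + 0.0324 + 0.13 = 2.4124.
Steady-state concentration ∝ 1/CL: new value = 18.5 / 2.4124 = 7.67 mg/L.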